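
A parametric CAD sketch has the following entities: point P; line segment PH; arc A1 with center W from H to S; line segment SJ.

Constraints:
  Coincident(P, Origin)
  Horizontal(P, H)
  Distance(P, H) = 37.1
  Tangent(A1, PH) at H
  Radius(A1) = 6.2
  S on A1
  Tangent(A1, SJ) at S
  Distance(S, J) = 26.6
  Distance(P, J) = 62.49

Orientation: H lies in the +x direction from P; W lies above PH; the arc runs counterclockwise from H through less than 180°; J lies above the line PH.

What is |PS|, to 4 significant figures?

42.23

P is at the origin; PH is horizontal with |PH| = 37.1 and H on the +x side, so H = (37.10, 0.000). The tangent condition forces WH to be normal to PH, so W = H + (0, 6.2) = (37.10, 6.200). Since WS ⟂ SJ (tangency), |WJ| = √(6.2² + 26.6²) = 27.31 regardless of where S sits on A1. So J lies on both circle(P, 62.49) and circle(W, 27.31); the above-PH intersection is J = (57.59, 24.26). S is the foot of the tangent from J: S = (42.15, 2.602).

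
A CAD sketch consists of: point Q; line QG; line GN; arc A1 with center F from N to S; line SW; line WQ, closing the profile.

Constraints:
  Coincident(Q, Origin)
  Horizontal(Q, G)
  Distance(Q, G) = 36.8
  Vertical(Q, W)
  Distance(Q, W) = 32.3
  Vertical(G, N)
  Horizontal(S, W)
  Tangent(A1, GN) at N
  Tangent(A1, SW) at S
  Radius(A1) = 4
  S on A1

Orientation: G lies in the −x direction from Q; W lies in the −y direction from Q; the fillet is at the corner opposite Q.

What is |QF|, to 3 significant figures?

43.3

Q is at the origin; QG is horizontal with |QG| = 36.8 and G on the −x side, so G = (-36.8, 0.00). Q and W share the same x with |QW| = 32.3 and W on the −y side, so W = (0.00, -32.3). The virtual corner opposite Q is at (-36.8, -32.3). The tangent condition forces FN to be normal to GN and the tangent condition forces FS to be normal to SW, with radius 4.0, so the center F sits 4.0 in from both sides at F = (-32.8, -28.3). Then |QF| = |F − Q| = 43.3.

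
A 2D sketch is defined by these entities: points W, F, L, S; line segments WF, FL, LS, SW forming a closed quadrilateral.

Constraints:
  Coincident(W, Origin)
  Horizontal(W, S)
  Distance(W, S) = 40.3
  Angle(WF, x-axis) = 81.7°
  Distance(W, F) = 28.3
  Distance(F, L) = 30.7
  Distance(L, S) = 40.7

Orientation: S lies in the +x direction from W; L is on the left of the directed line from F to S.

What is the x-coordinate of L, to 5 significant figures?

32.378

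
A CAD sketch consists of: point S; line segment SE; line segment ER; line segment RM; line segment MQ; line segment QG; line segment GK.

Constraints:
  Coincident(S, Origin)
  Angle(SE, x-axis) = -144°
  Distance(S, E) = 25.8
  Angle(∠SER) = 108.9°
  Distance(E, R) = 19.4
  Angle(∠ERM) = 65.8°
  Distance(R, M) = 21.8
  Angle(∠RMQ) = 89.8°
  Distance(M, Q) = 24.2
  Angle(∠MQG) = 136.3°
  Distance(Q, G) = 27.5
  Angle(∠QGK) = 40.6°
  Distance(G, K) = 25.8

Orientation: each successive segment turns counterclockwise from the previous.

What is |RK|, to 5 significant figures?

18.720

S is at the origin; SE runs at -144.0° with length 25.8, so E = (-20.873, -15.165). ∠SER = 108.9° gives ER at -72.900° from the x-axis; with |ER| = 19.4, R = (-15.168, -33.707). ∠ERM = 65.8° gives RM at 41.300° from the x-axis; with |RM| = 21.8, M = (1.2093, -19.319). ∠RMQ = 89.8° gives MQ at 131.50° from the x-axis; with |MQ| = 24.2, Q = (-14.826, -1.1945). ∠MQG = 136.3° gives QG at 175.20° from the x-axis; with |QG| = 27.5, G = (-42.230, 1.1067). ∠QGK = 40.6° gives GK at -45.400° from the x-axis; with |GK| = 25.8, K = (-24.114, -17.264). Then |RK| = |K − R| = 18.720.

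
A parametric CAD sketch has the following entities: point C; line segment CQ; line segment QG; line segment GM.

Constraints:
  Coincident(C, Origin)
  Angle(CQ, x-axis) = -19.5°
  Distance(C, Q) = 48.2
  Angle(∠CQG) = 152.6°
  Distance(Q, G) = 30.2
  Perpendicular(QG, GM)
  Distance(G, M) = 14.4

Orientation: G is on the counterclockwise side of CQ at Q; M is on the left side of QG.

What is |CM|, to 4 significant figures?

73.41

C is at the origin; CQ runs at -19.5° with length 48.2, so Q = 48.2·(cos -19.5°, sin -19.5°) = (45.44, -16.09). ∠CQG = 152.6°, so QG runs at -19.5° + (180° − 152.6°) = 7.900° from the x-axis; with |QG| = 30.2, G = Q + 30.2·(cos 7.900°, sin 7.900°) = (75.35, -11.94). The perpendicularity gives GM at right angles to QG; with |GM| = 14.4 on the left of QG, M = G + 14.4·(-0.1374, 0.9905) = (73.37, 2.325). Then |CM| = |M − C| = 73.41.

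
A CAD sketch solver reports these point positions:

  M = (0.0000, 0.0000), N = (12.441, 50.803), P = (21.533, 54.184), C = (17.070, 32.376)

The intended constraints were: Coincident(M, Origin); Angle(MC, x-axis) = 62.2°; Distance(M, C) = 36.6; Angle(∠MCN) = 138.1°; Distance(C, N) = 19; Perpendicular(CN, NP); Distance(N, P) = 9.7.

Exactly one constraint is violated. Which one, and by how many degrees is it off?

Perpendicular(CN, NP) — off by 6.30°.

M = (0.00, 0.00) ✓; MC at 62.20° ✓; |MC| = 36.60 ✓; ∠MCN = 138.1° ✓; |CN| = 19.00 ✓; ∠(CN, NP) = 83.70° ✗; |NP| = 9.700 ✓.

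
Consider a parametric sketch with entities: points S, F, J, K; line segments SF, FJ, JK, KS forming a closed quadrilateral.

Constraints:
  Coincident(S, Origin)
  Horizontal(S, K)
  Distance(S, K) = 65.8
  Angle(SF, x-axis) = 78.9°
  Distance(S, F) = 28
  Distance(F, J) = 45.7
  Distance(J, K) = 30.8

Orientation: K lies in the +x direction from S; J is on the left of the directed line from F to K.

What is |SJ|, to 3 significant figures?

57.8

Checks: |FJ| = 45.70 ✓; |JK| = 30.80 ✓.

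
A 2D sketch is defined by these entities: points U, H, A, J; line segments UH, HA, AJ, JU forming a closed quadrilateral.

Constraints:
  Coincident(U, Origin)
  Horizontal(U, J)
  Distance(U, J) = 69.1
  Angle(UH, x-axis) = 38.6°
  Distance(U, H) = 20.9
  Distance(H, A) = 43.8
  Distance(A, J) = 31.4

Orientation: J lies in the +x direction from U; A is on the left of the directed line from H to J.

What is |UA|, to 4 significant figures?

64.06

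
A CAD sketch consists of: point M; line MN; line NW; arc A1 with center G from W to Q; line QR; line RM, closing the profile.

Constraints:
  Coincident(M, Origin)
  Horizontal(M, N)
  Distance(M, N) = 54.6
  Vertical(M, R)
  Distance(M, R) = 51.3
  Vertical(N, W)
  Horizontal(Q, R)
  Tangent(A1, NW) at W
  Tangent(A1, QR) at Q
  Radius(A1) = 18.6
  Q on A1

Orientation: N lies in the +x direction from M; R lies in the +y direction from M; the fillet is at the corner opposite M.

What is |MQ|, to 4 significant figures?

62.67

M is at the origin; MN is horizontal with |MN| = 54.6 and N on the +x side, so N = (54.60, 0.000). M and R share the same x with |MR| = 51.3 and R on the +y side, so R = (0.000, 51.30). The virtual corner opposite M is at (54.60, 51.30). The tangent condition forces GW to be normal to NW and the tangent condition forces GQ to be normal to QR, with radius 18.6, so the center G sits 18.6 in from both sides at G = (36.00, 32.70). That places the tangent points at W = (54.60, 32.70) on NW and Q = (36.00, 51.30) on QR. Then |MQ| = |Q − M| = 62.67.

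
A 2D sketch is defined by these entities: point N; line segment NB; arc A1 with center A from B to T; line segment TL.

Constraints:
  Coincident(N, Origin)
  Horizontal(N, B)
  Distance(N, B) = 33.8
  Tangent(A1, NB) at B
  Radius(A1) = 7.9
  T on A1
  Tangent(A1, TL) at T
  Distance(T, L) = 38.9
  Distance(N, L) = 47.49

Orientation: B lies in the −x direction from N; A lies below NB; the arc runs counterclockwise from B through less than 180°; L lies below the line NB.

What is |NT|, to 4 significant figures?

42.12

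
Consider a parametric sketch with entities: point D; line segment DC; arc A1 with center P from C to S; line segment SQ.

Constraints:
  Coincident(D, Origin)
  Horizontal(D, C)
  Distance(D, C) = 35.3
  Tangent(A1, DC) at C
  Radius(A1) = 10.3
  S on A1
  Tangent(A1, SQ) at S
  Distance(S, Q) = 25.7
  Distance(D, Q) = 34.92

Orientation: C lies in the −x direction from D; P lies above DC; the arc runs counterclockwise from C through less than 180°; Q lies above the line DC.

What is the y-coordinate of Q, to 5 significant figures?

30.721

D is at the origin; D and C share the same y with |DC| = 35.3 and C on the −x side, so C = (-35.300, 0.0000). A1 meets DC tangentially, so PC is at right angles to DC, so P = C + (0, 10.3) = (-35.300, 10.300). Since PS ⟂ SQ (tangency), |PQ| = √(10.3² + 25.7²) = 27.687 regardless of where S sits on A1. So Q lies on both circle(D, 34.92) and circle(P, 27.687); the above-DC intersection is Q = (-16.603, 30.721). S is the foot of the tangent from Q: S = (-25.661, 6.6697).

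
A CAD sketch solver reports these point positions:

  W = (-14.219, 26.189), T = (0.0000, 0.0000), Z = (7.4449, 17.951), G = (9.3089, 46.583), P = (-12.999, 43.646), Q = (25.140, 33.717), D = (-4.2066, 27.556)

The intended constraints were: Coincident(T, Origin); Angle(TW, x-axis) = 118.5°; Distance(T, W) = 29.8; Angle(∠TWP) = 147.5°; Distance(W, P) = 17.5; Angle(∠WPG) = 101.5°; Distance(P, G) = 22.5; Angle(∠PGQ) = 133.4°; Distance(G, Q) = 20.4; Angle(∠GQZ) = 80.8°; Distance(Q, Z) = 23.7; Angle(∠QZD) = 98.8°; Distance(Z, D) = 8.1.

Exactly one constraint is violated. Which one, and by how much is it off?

Distance(Z, D) = 8.1 — off by 7.00.

T = (0.00, 0.00) ✓; TW at 118.5° ✓; |TW| = 29.80 ✓; ∠TWP = 147.5° ✓; |WP| = 17.50 ✓; ∠WPG = 101.5° ✓; |PG| = 22.50 ✓; ∠PGQ = 133.4° ✓; |GQ| = 20.40 ✓; ∠GQZ = 80.80° ✓; |QZ| = 23.70 ✓; ∠QZD = 98.80° ✓; |ZD| = 15.10 ✗.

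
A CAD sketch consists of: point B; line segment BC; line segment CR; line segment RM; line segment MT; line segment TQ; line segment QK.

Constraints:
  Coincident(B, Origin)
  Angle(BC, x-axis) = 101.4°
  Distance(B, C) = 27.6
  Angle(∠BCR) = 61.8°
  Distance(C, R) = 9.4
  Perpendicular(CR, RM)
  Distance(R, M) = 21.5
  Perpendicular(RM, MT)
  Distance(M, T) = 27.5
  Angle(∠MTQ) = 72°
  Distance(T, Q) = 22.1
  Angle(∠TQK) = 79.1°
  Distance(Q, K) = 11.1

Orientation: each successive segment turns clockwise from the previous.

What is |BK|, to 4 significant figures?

23.55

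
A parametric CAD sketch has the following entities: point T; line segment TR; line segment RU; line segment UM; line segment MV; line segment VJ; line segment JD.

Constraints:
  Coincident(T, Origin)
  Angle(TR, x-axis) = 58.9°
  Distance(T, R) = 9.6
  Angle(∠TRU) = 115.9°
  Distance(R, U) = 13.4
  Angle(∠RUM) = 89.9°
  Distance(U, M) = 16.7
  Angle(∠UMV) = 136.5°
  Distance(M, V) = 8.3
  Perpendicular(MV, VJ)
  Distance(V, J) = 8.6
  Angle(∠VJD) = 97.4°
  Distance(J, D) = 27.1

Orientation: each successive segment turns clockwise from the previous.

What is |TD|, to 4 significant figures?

25.61

T is at the origin; TR runs at 58.9° with length 9.6, so R = (4.959, 8.220). ∠TRU = 115.9° gives RU at -5.200° from the x-axis; with |RU| = 13.4, U = (18.30, 7.006). ∠RUM = 89.9° gives UM at -95.30° from the x-axis; with |UM| = 16.7, M = (16.76, -9.623). ∠UMV = 136.5° gives MV at -138.8° from the x-axis; with |MV| = 8.3, V = (10.52, -15.09). MV ⟂ VJ, so VJ runs at 131.2°; with |VJ| = 8.6, J = (4.851, -8.619). ∠VJD = 97.4° gives JD at 48.60° from the x-axis; with |JD| = 27.1, D = (22.77, 11.71). Then |TD| = |D − T| = 25.61.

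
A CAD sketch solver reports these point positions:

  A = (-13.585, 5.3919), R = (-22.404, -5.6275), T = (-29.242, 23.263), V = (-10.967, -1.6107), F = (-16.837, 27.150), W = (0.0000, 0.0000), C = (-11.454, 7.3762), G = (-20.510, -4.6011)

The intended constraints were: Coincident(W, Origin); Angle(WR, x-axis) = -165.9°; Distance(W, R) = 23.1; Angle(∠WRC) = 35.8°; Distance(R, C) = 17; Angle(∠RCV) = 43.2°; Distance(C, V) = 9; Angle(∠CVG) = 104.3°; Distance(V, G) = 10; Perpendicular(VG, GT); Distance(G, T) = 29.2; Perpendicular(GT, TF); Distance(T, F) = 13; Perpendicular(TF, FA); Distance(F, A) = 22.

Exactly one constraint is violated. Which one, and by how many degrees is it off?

Perpendicular(TF, FA) — off by 8.90°.

W = (0.00, 0.00) ✓; WR at -165.9° ✓; |WR| = 23.10 ✓; ∠WRC = 35.80° ✓; |RC| = 17.00 ✓; ∠RCV = 43.20° ✓; |CV| = 9.000 ✓; ∠CVG = 104.3° ✓; |VG| = 10.00 ✓; ∠(VG, GT) = 90.00° ✓; |GT| = 29.20 ✓; ∠(GT, TF) = 90.00° ✓; |TF| = 13.00 ✓; ∠(TF, FA) = 98.90° ✗; |FA| = 22.00 ✓.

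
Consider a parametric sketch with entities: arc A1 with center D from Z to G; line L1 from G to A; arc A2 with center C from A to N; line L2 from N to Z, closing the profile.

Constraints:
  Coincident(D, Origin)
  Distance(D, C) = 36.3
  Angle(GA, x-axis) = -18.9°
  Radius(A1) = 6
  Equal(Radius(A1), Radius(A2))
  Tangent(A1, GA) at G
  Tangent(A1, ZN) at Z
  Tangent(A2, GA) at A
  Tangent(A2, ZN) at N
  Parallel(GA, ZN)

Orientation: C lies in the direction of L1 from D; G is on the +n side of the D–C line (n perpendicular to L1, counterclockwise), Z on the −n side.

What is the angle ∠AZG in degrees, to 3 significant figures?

71.7°

The slot axis is L1's direction at -18.9°, so u = (cos -18.9°, sin -18.9°) = (0.946, -0.324) and n = (−sin -18.9°, cos -18.9°) = (0.324, 0.946). D is at the origin and C lies 36.3 along u from D, so C = 36.3·u = (34.3, -11.8). Tangency of A1 to both parallel lines with radius 6.0 puts G and Z at D ± 6.0·n: G = (1.94, 5.68), Z = (-1.94, -5.68). Equal radii place A and N the same way about C: A = C + 6.0·n = (36.3, -6.08), N = C − 6.0·n = (32.4, -17.4). Then cos ∠AZG = ZA·ZG / (|ZA||ZG|), giving 71.7°.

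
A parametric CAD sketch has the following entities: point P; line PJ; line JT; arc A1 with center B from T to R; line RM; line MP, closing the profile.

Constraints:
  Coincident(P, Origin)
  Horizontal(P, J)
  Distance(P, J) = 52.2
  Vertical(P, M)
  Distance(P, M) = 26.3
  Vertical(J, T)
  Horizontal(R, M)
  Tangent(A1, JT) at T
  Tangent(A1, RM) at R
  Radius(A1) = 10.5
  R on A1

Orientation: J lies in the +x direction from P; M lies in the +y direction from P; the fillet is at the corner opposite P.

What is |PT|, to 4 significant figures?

54.54

P is at the origin; PJ is horizontal with |PJ| = 52.2 and J on the +x side, so J = (52.20, 0.000). PM is vertical with |PM| = 26.3 and M on the +y side, so M = (0.000, 26.30). The virtual corner opposite P is at (52.20, 26.30). Since A1 is tangent to JT there, BT ⟂ JT and since A1 is tangent to RM there, BR ⟂ RM, with radius 10.5, so the center B sits 10.5 in from both sides at B = (41.70, 15.80). That places the tangent points at T = (52.20, 15.80) on JT and R = (41.70, 26.30) on RM. Then |PT| = |T − P| = 54.54.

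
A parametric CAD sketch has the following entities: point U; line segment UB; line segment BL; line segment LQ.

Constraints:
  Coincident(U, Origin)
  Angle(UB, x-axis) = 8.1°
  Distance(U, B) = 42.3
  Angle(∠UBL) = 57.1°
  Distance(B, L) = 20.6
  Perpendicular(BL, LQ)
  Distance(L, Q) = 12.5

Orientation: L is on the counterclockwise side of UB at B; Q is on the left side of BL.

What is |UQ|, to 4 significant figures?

23.14

∠UBL = 57.1°, so BL runs at 8.1° + (180° − 57.1°) = 131.0° from the x-axis; with |BL| = 20.6, L = B + 20.6·(cos 131.0°, sin 131.0°) = (28.36, 21.51). BL is perpendicular to LQ; with |LQ| = 12.5 on the left of BL, Q = L + 12.5·(-0.7547, -0.6561) = (18.93, 13.31). Then |UQ| = |Q − U| = 23.14.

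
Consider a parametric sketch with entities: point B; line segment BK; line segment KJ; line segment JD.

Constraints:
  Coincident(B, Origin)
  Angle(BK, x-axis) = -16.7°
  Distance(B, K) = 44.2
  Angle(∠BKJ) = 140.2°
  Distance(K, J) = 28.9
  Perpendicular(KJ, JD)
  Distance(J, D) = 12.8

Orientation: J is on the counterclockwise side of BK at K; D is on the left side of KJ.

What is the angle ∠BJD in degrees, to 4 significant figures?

65.77°

B is at the origin; BK runs at -16.7° with length 44.2, so K = 44.2·(cos -16.7°, sin -16.7°) = (42.34, -12.70). ∠BKJ = 140.2°, so KJ runs at -16.7° + (180° − 140.2°) = 23.10° from the x-axis; with |KJ| = 28.9, J = K + 28.9·(cos 23.10°, sin 23.10°) = (68.92, -1.363). KJ ⟂ JD; with |JD| = 12.8 on the left of KJ, D = J + 12.8·(-0.3923, 0.9198) = (63.90, 10.41). Then cos ∠BJD = JB·JD / (|JB||JD|), giving 65.77°.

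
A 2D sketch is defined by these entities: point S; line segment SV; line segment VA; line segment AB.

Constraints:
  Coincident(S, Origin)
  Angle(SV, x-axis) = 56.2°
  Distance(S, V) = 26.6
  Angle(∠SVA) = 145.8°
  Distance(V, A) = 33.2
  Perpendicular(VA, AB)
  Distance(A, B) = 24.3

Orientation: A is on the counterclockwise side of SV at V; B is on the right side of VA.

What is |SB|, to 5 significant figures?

67.733

S is at the origin; SV runs at 56.2° with length 26.6, so V = 26.6·(cos 56.2°, sin 56.2°) = (14.797, 22.104). ∠SVA = 145.8°, so VA runs at 56.2° + (180° − 145.8°) = 90.400° from the x-axis; with |VA| = 33.2, A = V + 33.2·(cos 90.400°, sin 90.400°) = (14.566, 55.303). VA is perpendicular to AB; with |AB| = 24.3 on the right of VA, B = A + 24.3·(0.99998, 0.0069813) = (38.865, 55.473). Then |SB| = |B − S| = 67.733.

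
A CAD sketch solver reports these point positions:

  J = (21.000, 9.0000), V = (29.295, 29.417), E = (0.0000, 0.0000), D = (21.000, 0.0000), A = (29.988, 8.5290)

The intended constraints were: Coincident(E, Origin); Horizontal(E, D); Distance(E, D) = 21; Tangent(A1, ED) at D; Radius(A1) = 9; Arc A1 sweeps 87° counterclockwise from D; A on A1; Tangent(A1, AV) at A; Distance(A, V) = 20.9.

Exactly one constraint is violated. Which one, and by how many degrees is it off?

Tangent(A1, AV) at A — off by 4.90°.

E = (0.00, 0.00) ✓; E.y = 0.00, D.y = 0.00 ✓; |ED| = 21.00 ✓; ∠(JD, DE) = 90.00° ✓; |JD| = 9.000 ✓; bearing(J→A) − bearing(J→D) = 87.00° ✓; |JA| = 9.000 ✓; ∠(JA, AV) = 85.10° ✗; |AV| = 20.90 ✓.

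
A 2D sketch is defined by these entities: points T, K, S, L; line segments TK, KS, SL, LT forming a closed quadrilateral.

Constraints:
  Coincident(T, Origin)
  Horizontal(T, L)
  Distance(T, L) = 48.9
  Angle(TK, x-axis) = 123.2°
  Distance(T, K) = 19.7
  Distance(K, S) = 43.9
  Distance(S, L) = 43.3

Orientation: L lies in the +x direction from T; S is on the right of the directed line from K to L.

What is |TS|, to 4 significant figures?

24.25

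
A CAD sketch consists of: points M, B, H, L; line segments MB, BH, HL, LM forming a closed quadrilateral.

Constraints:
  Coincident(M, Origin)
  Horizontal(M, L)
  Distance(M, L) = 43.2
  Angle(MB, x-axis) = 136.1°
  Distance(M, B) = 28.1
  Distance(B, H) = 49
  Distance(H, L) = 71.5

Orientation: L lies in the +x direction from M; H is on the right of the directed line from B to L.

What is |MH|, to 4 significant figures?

36.75

M is at the origin; M and L share the same y with |ML| = 43.2 and L in +x, so L = (43.2, 0). MB runs at 136.1° with |MB| = 28.1, so B = (-20.25, 19.48). H is determined by |BH| = 49.0 and |HL| = 71.5 together: it lies at the intersection of circle(B, 49.0) and circle(L, 71.5). With |BL| = 66.37, the foot of the radical line on BL is 12.76 from B and the perpendicular offset is √(49.0² − 12.76²) = 47.31. Taking the right-of-BL solution: H = (-21.94, -29.49).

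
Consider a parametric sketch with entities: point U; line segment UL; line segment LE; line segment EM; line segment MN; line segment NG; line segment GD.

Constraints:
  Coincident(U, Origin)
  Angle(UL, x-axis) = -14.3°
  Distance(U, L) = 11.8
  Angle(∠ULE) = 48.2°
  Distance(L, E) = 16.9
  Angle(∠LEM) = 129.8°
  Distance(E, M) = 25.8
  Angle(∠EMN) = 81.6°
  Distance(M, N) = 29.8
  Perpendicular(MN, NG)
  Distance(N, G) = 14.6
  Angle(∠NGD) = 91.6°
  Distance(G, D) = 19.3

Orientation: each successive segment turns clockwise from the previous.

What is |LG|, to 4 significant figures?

22.89

∠EMN = 81.6° gives MN at 65.30° from the x-axis; with |MN| = 29.8, N = (-14.90, 21.97). The perpendicularity gives NG at right angles to MN, so NG runs at -24.70°; with |NG| = 14.6, G = (-1.639, 15.87). Then |LG| = |G − L| = 22.89.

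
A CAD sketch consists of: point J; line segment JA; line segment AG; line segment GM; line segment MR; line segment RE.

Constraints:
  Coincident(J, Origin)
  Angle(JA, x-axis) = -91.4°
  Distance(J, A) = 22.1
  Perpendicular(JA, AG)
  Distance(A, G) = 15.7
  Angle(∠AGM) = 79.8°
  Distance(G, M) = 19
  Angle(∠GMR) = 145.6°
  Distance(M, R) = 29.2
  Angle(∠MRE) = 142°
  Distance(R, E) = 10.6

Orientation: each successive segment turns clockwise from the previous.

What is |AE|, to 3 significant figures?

44.9

J is at the origin; JA runs at -91.4° with length 22.1, so A = (-0.540, -22.1). JA is perpendicular to AG, so AG runs at 179°; with |AG| = 15.7, G = (-16.2, -21.7). ∠AGM = 79.8° gives GM at 78.4° from the x-axis; with |GM| = 19.0, M = (-12.4, -3.10). ∠GMR = 145.6° gives MR at 44.0° from the x-axis; with |MR| = 29.2, R = (8.59, 17.2). ∠MRE = 142.0° gives RE at 6.00° from the x-axis; with |RE| = 10.6, E = (19.1, 18.3). Then |AE| = |E − A| = 44.9.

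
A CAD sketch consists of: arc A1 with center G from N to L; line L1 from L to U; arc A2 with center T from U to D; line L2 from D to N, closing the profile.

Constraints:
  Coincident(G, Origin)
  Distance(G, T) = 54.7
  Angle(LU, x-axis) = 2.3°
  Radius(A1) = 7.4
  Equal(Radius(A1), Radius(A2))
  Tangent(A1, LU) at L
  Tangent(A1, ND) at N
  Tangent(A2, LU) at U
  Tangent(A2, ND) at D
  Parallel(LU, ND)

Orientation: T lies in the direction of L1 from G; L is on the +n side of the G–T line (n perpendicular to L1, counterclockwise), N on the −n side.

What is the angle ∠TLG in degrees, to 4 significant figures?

82.30°

G is at the origin and T lies 54.7 along u from G, so T = 54.7·u = (54.66, 2.195). Tangency of A1 to both parallel lines with radius 7.4 puts L and N at G ± 7.4·n: L = (-0.2970, 7.394), N = (0.2970, -7.394). Then cos ∠TLG = LT·LG / (|LT||LG|), giving 82.30°.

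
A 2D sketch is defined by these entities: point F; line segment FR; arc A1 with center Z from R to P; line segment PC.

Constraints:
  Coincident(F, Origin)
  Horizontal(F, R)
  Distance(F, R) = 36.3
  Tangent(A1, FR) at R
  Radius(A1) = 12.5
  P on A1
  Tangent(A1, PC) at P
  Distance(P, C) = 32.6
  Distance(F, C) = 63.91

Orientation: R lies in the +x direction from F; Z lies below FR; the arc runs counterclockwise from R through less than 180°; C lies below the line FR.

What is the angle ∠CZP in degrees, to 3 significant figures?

69.0°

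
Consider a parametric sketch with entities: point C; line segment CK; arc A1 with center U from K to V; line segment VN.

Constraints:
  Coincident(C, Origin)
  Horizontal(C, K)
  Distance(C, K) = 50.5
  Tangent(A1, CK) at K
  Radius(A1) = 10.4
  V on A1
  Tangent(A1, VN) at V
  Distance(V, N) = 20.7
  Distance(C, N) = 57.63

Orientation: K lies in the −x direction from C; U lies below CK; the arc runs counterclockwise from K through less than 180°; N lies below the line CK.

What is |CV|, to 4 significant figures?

61.23

C is at the origin; CK is horizontal with |CK| = 50.5 and K on the −x side, so K = (-50.50, 0.000). Tangency of A1 to CK means the radius UK is perpendicular to CK, so U = K + (0, -10.4) = (-50.50, -10.40). Since UV ⟂ VN (tangency), |UN| = √(10.4² + 20.7²) = 23.17 regardless of where V sits on A1. So N lies on both circle(C, 57.63) and circle(U, 23.17); the below-CK intersection is N = (-47.03, -33.30). V is the foot of the tangent from N: V = (-58.99, -16.41).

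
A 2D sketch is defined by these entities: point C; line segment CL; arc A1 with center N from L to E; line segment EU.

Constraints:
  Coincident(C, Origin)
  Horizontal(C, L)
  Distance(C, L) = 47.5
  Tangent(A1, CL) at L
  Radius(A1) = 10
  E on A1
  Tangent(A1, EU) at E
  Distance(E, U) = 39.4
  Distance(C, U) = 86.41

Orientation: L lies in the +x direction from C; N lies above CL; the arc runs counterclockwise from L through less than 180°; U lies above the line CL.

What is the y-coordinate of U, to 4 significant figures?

36.50

Checks: |NE| = 10.00 ✓; ∠(NE, EU) = 90.00° ✓; |EU| = 39.40 ✓; |CU| = 86.41 ✓.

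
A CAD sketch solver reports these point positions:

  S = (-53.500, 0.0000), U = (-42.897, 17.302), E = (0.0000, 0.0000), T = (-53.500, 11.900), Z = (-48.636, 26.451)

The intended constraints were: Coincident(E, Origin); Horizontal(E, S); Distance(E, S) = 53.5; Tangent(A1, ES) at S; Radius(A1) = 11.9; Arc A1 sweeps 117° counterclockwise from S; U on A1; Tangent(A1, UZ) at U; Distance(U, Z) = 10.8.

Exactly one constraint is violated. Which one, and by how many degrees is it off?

Tangent(A1, UZ) at U — off by 5.10°.

E = (0.00, 0.00) ✓; E.y = 0.00, S.y = 0.00 ✓; |ES| = 53.50 ✓; ∠(TS, SE) = 90.00° ✓; |TS| = 11.90 ✓; bearing(T→U) − bearing(T→S) = 117.0° ✓; |TU| = 11.90 ✓; ∠(TU, UZ) = 84.90° ✗; |UZ| = 10.80 ✓.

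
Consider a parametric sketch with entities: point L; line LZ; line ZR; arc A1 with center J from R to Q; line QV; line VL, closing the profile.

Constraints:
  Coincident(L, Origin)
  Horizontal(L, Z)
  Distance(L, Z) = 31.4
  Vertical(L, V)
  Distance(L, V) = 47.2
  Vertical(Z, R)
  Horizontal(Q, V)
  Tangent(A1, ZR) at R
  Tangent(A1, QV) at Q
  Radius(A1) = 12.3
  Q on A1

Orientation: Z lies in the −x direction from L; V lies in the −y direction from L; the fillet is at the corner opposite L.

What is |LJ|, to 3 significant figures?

39.8

L is at the origin; L and Z share the same y with |LZ| = 31.4 and Z on the −x side, so Z = (-31.4, 0.00). L and V share the same x with |LV| = 47.2 and V on the −y side, so V = (0.00, -47.2). The virtual corner opposite L is at (-31.4, -47.2). A1 meets ZR tangentially, so JR is at right angles to ZR and since A1 is tangent to QV there, JQ ⟂ QV, with radius 12.3, so the center J sits 12.3 in from both sides at J = (-19.1, -34.9). Then |LJ| = |J − L| = 39.8.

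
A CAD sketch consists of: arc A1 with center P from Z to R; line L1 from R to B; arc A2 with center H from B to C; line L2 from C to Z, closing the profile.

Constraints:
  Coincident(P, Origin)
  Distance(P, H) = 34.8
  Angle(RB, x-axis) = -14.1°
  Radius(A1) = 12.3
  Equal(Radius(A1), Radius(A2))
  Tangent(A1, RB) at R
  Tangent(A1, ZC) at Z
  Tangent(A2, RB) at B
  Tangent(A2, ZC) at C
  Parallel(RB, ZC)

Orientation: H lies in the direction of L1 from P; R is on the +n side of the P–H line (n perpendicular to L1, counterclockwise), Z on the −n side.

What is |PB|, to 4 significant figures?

36.91

Tangency of A1 to both parallel lines with radius 12.3 puts R and Z at P ± 12.3·n: R = (2.996, 11.93), Z = (-2.996, -11.93). Equal radii place B and C the same way about H: B = H + 12.3·n = (36.75, 3.452), C = H − 12.3·n = (30.76, -20.41). Then |PB| = |B − P| = 36.91.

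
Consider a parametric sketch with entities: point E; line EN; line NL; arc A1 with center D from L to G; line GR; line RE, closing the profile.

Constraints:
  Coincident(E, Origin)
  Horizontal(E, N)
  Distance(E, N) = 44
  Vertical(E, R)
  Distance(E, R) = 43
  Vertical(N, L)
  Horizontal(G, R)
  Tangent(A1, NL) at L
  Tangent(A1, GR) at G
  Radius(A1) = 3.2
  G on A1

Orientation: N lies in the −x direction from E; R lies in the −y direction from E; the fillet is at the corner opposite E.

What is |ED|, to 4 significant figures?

57.00

ER is vertical with |ER| = 43.0 and R on the −y side, so R = (0.000, -43.00). The virtual corner opposite E is at (-44.00, -43.00). Tangency of A1 to NL means the radius DL is perpendicular to NL and the tangent condition forces DG to be normal to GR, with radius 3.2, so the center D sits 3.2 in from both sides at D = (-40.80, -39.80). Then |ED| = |D − E| = 57.00.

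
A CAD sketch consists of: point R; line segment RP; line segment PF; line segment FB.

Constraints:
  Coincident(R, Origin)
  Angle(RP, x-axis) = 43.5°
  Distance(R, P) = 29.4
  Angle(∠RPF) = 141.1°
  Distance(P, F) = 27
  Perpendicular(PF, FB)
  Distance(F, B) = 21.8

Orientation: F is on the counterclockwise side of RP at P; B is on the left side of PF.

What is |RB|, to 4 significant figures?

49.99

∠RPF = 141.1°, so PF runs at 43.5° + (180° − 141.1°) = 82.40° from the x-axis; with |PF| = 27.0, F = P + 27.0·(cos 82.40°, sin 82.40°) = (24.90, 47.00). PF is perpendicular to FB; with |FB| = 21.8 on the left of PF, B = F + 21.8·(-0.9912, 0.1323) = (3.288, 49.88). Then |RB| = |B − R| = 49.99.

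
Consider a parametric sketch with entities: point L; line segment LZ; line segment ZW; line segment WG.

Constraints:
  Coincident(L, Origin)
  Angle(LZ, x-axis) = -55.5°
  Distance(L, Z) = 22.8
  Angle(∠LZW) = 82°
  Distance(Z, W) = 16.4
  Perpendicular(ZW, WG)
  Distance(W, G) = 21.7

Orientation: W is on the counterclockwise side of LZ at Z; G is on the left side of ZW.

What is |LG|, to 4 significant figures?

13.26

∠LZW = 82.0°, so ZW runs at -55.5° + (180° − 82.0°) = 42.50° from the x-axis; with |ZW| = 16.4, W = Z + 16.4·(cos 42.50°, sin 42.50°) = (25.01, -7.710). ZW ⟂ WG; with |WG| = 21.7 on the left of ZW, G = W + 21.7·(-0.6756, 0.7373) = (10.35, 8.289). Then |LG| = |G − L| = 13.26.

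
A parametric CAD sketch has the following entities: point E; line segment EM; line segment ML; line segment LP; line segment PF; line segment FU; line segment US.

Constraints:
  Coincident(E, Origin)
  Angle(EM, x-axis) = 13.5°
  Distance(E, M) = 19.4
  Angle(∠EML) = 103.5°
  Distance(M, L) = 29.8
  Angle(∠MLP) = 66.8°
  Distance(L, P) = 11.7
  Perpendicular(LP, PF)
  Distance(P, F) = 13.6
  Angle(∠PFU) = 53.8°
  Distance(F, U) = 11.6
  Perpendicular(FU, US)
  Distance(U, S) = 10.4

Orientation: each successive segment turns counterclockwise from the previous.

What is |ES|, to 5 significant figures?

34.128

E is at the origin; EM runs at 13.5° with length 19.4, so M = (18.864, 4.5288). ∠EML = 103.5° gives ML at 90.000° from the x-axis; with |ML| = 29.8, L = (18.864, 34.329). ∠MLP = 66.8° gives LP at -156.80° from the x-axis; with |LP| = 11.7, P = (8.1101, 29.720). LP ⟂ PF, so PF runs at -66.800°; with |PF| = 13.6, F = (13.468, 17.219). ∠PFU = 53.8° gives FU at 59.400° from the x-axis; with |FU| = 11.6, U = (19.373, 27.204). FU ⟂ US, so US runs at 149.40°; with |US| = 10.4, S = (10.421, 32.498). Then |ES| = |S − E| = 34.128.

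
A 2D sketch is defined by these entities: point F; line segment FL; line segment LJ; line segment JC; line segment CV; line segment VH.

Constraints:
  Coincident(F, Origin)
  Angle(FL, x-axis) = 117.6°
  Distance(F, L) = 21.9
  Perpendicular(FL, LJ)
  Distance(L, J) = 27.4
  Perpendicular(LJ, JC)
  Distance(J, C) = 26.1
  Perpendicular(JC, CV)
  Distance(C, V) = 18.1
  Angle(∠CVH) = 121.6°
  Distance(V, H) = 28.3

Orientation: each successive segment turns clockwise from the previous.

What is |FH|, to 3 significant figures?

20.7

F is at the origin; FL runs at 117.6° with length 21.9, so L = (-10.1, 19.4). The perpendicularity gives LJ at right angles to FL, so LJ runs at 27.6°; with |LJ| = 27.4, J = (14.1, 32.1). LJ ⟂ JC, so JC runs at -62.4°; with |JC| = 26.1, C = (26.2, 8.97). The perpendicularity gives CV at right angles to JC, so CV runs at -152°; with |CV| = 18.1, V = (10.2, 0.587). ∠CVH = 121.6° gives VH at 149° from the x-axis; with |VH| = 28.3, H = (-14.1, 15.1). Then |FH| = |H − F| = 20.7.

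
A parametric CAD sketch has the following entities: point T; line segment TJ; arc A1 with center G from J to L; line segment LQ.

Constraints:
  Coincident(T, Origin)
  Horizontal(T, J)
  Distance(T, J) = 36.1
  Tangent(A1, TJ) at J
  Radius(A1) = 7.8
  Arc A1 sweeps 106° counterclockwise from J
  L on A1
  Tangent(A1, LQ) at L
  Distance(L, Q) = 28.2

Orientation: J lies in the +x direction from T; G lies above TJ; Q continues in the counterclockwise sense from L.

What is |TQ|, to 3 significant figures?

51.5

On A1, J sits at bearing -90° from G; a 106° counterclockwise sweep puts L at bearing 16°, so L = G + 7.8·(cos 16°, sin 16°) = (43.6, 9.95). Tangency of A1 to LQ means the radius GL is perpendicular to LQ, so LQ runs along (−sin 16°, cos 16°); with |LQ| = 28.2, Q = (35.8, 37.1). Then |TQ| = |Q − T| = 51.5.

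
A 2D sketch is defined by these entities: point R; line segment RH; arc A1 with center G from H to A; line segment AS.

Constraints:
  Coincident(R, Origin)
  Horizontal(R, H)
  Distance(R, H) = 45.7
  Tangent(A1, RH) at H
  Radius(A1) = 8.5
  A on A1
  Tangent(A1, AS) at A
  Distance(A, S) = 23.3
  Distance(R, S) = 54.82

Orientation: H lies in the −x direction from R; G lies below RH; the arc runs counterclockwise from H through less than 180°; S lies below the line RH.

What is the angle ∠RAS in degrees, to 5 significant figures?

77.869°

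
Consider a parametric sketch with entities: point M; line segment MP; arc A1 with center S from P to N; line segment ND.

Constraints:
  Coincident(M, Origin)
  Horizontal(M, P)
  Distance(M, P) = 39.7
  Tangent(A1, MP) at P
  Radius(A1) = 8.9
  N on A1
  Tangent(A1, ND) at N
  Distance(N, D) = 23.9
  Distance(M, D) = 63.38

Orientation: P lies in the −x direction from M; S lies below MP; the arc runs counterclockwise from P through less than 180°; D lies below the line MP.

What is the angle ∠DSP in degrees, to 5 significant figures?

137.08°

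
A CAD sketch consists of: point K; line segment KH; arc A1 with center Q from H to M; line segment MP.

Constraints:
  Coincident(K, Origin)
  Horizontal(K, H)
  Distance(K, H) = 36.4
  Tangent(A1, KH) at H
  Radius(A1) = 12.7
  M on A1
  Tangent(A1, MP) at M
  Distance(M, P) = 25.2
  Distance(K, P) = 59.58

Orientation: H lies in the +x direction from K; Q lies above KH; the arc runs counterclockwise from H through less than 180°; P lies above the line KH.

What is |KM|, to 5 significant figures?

51.137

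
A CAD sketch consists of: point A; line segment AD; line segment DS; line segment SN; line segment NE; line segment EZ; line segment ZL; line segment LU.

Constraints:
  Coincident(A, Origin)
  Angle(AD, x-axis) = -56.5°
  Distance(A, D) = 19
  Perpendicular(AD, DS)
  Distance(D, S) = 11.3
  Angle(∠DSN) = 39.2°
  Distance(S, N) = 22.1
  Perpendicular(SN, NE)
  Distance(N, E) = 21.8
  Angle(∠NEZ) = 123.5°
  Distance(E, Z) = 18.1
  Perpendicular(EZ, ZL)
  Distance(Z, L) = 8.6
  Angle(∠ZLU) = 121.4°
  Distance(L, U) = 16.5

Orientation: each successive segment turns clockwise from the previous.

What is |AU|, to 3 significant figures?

20.7

EZ is perpendicular to ZL, so ZL runs at -164°; with |ZL| = 8.6, L = (25.2, -27.2). ∠ZLU = 121.4° gives LU at 138° from the x-axis; with |LU| = 16.5, U = (13.1, -16.1). Then |AU| = |U − A| = 20.7.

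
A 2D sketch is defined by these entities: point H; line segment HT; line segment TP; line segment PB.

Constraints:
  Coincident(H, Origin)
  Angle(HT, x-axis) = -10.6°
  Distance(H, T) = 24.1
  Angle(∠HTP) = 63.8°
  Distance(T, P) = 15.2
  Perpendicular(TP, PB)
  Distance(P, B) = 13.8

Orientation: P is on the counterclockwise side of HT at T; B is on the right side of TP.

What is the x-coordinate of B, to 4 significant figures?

32.89

H is at the origin; HT runs at -10.6° with length 24.1, so T = 24.1·(cos -10.6°, sin -10.6°) = (23.69, -4.433). ∠HTP = 63.8°, so TP runs at -10.6° + (180° − 63.8°) = 105.6° from the x-axis; with |TP| = 15.2, P = T + 15.2·(cos 105.6°, sin 105.6°) = (19.60, 10.21). TP is perpendicular to PB; with |PB| = 13.8 on the right of TP, B = P + 13.8·(0.9632, 0.2689) = (32.89, 13.92). So B.x = 32.89.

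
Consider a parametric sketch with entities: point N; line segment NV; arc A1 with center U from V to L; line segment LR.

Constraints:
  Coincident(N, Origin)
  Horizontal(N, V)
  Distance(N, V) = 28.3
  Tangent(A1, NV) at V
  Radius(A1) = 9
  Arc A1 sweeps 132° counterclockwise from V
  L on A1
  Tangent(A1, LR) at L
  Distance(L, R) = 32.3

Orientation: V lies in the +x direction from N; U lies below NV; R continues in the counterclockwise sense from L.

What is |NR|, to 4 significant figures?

58.24

N is at the origin; N and V share the same y with |NV| = 28.3 and V on the +x side, so V = (28.30, 0.000). Since A1 is tangent to NV there, UV ⟂ NV, so U = V + (0, -9) = (28.30, -9.000). On A1, V sits at bearing 90° from U; a 132° counterclockwise sweep puts L at bearing 222°, so L = U + 9.0·(cos 222°, sin 222°) = (21.61, -15.02). Since A1 is tangent to LR there, UL ⟂ LR, so LR runs along (−sin 222°, cos 222°); with |LR| = 32.3, R = (43.22, -39.03). Then |NR| = |R − N| = 58.24.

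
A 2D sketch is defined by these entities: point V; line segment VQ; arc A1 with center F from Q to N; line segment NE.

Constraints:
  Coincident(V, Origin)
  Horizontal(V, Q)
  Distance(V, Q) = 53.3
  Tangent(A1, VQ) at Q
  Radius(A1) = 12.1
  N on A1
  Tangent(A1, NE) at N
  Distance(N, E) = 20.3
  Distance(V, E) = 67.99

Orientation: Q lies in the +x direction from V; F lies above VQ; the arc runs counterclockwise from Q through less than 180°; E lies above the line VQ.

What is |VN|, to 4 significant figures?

66.70

V is at the origin; VQ is horizontal with |VQ| = 53.3 and Q on the +x side, so Q = (53.30, 0.000). Since A1 is tangent to VQ there, FQ ⟂ VQ, so F = Q + (0, 12.1) = (53.30, 12.10). Since FN ⟂ NE (tangency), |FE| = √(12.1² + 20.3²) = 23.63 regardless of where N sits on A1. So E lies on both circle(V, 67.99) and circle(F, 23.63); the above-VQ intersection is E = (58.15, 35.23). N is the foot of the tangent from E: N = (64.74, 16.03).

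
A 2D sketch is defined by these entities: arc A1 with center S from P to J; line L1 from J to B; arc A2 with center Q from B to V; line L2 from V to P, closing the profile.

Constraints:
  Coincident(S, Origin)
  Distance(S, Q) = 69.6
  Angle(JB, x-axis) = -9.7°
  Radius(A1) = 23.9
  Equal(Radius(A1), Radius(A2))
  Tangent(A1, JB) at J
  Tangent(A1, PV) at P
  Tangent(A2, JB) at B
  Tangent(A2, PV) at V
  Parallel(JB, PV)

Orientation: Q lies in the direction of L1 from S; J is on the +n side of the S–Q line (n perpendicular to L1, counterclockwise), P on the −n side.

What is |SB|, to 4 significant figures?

73.59

Tangency of A1 to both parallel lines with radius 23.9 puts J and P at S ± 23.9·n: J = (4.027, 23.56), P = (-4.027, -23.56). Equal radii place B and V the same way about Q: B = Q + 23.9·n = (72.63, 11.83), V = Q − 23.9·n = (64.58, -35.29). Then |SB| = |B − S| = 73.59.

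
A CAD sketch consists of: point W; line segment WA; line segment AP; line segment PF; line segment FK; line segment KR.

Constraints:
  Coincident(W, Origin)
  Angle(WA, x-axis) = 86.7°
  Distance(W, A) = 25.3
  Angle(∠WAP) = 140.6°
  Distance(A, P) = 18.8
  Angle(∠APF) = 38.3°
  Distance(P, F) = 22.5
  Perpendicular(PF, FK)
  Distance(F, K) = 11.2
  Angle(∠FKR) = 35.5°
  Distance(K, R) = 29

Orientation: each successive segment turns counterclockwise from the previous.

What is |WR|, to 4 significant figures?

41.69

W is at the origin; WA runs at 86.7° with length 25.3, so A = (1.456, 25.26). ∠WAP = 140.6° gives AP at 126.1° from the x-axis; with |AP| = 18.8, P = (-9.621, 40.45). ∠APF = 38.3° gives PF at -92.20° from the x-axis; with |PF| = 22.5, F = (-10.48, 17.96). PF ⟂ FK, so FK runs at -2.200°; with |FK| = 11.2, K = (0.7075, 17.53). ∠FKR = 35.5° gives KR at 142.3° from the x-axis; with |KR| = 29.0, R = (-22.24, 35.27). Then |WR| = |R − W| = 41.69.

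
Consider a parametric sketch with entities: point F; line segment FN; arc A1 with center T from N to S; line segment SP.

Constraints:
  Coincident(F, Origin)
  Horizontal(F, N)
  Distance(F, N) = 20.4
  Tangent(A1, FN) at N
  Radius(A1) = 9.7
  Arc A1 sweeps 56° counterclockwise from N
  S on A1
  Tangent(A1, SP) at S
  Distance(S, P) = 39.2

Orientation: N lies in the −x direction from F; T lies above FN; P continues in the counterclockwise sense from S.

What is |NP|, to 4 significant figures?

47.43

F is at the origin; F and N share the same y with |FN| = 20.4 and N on the −x side, so N = (-20.40, 0.000). Tangency of A1 to FN means the radius TN is perpendicular to FN, so T = N + (0, 9.7) = (-20.40, 9.700). On A1, N sits at bearing -90° from T; a 56° counterclockwise sweep puts S at bearing -34°, so S = T + 9.7·(cos -34°, sin -34°) = (-12.36, 4.276). A1 meets SP tangentially, so TS is at right angles to SP, so SP runs along (−sin -34°, cos -34°); with |SP| = 39.2, P = (9.562, 36.77). Then |NP| = |P − N| = 47.43.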